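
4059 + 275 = 4334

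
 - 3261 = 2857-6118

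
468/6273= 52/697 = 0.07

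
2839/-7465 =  - 1 + 4626/7465 = - 0.38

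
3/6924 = 1/2308 = 0.00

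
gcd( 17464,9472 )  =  296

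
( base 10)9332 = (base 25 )en7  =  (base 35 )7lm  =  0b10010001110100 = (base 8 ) 22164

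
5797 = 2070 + 3727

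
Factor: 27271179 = 3^2*13^1 * 17^1*13711^1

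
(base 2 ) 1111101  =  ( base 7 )236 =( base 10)125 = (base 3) 11122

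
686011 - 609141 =76870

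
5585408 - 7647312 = - 2061904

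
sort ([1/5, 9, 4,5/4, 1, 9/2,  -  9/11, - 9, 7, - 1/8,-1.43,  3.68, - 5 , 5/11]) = [ - 9,  -  5, - 1.43, - 9/11,-1/8, 1/5, 5/11, 1, 5/4 , 3.68, 4, 9/2, 7,  9]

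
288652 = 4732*61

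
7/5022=7/5022 = 0.00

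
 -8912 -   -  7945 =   -  967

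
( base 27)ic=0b111110010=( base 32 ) FI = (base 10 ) 498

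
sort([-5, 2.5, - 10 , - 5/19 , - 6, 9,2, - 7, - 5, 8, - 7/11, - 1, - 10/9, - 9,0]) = [ - 10, - 9,-7, - 6, - 5, - 5, - 10/9, - 1, - 7/11, - 5/19, 0,2,2.5, 8, 9]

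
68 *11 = 748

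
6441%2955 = 531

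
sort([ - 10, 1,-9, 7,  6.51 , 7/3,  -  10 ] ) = [ -10,  -  10,  -  9, 1, 7/3, 6.51, 7]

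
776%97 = 0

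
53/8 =6 + 5/8 = 6.62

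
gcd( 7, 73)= 1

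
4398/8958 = 733/1493 = 0.49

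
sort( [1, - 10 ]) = [ - 10, 1]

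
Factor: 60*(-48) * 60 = - 172800 = -2^8*3^3* 5^2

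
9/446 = 9/446  =  0.02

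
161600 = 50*3232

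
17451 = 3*5817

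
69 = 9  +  60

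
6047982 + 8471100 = 14519082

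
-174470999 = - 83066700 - 91404299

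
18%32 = 18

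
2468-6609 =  - 4141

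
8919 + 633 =9552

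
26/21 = 1 + 5/21 = 1.24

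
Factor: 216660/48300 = 157/35=5^( - 1)*7^( - 1) * 157^1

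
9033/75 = 120 + 11/25 = 120.44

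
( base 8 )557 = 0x16f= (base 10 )367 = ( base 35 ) AH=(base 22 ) gf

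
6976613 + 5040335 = 12016948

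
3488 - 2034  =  1454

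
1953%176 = 17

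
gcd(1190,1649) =17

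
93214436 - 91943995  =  1270441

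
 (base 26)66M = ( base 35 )3fy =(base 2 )1000010001010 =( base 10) 4234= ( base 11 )31AA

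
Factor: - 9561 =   -  3^1*3187^1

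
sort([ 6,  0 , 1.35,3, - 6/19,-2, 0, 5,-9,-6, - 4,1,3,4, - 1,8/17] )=[-9, - 6, - 4, - 2,-1, - 6/19,0 , 0,8/17,1, 1.35,3 , 3, 4,5,  6 ] 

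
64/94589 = 64/94589 = 0.00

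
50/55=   10/11 = 0.91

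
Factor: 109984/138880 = 491/620 = 2^(- 2)*5^(-1)  *  31^( - 1 )* 491^1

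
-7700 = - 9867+2167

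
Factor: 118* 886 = 104548 = 2^2 * 59^1 * 443^1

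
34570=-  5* ( - 6914)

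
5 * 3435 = 17175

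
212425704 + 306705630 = 519131334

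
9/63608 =9/63608= 0.00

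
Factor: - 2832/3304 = - 2^1 * 3^1*7^ (- 1) = - 6/7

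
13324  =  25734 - 12410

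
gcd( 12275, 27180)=5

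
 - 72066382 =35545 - 72101927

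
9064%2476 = 1636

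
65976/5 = 65976/5= 13195.20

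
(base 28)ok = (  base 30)N2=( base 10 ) 692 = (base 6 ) 3112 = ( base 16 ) 2b4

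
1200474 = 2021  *594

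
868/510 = 1 + 179/255 = 1.70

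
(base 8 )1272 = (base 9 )855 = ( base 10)698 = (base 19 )1HE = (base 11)585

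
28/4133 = 28/4133 = 0.01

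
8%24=8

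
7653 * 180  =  1377540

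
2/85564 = 1/42782  =  0.00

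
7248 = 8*906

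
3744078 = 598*6261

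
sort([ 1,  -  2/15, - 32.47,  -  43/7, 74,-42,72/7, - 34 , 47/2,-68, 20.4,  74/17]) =[ - 68, - 42, -34, - 32.47, - 43/7,- 2/15, 1,74/17,72/7, 20.4, 47/2,74 ] 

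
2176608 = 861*2528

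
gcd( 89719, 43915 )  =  1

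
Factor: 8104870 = 2^1*5^1*810487^1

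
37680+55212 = 92892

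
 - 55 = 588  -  643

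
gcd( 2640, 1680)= 240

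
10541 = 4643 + 5898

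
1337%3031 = 1337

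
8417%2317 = 1466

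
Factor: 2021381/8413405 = 5^( - 1 )*7^( - 1 )*11^( - 1 )*13^( - 1 )*41^(  -  2) * 2021381^1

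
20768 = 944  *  22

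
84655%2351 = 19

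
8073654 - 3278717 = 4794937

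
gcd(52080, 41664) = 10416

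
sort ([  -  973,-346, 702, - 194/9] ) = [  -  973 , - 346,- 194/9, 702 ]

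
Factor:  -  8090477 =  - 839^1 * 9643^1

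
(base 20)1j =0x27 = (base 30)19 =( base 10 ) 39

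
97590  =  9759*10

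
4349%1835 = 679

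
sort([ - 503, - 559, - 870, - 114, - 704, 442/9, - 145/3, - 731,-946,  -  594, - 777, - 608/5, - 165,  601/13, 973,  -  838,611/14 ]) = [ - 946, - 870,  -  838,-777, - 731,  -  704, - 594 , - 559, - 503, - 165,  -  608/5,  -  114, - 145/3,611/14,  601/13,442/9,973 ]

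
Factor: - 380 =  - 2^2*5^1*19^1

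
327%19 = 4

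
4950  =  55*90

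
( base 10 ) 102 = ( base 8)146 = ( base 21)4I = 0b1100110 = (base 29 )3f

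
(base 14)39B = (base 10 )725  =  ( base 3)222212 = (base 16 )2d5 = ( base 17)28B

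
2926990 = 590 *4961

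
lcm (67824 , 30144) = 271296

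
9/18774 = 1/2086 = 0.00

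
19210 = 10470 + 8740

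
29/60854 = 29/60854 = 0.00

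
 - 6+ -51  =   - 57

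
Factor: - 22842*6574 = -2^2 *3^5*19^1*47^1 *173^1 =- 150163308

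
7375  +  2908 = 10283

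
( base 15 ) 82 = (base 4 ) 1322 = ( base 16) 7a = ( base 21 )5H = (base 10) 122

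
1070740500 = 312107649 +758632851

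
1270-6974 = -5704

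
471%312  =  159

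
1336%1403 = 1336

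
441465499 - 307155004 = 134310495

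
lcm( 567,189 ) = 567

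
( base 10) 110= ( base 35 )35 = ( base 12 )92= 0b1101110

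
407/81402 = 407/81402  =  0.00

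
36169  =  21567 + 14602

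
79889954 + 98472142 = 178362096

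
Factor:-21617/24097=- 21617^1*24097^ (-1) 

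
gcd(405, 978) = 3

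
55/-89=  - 1 + 34/89=- 0.62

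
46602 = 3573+43029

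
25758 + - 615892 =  - 590134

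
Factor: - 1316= - 2^2*7^1 * 47^1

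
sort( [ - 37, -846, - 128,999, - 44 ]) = [  -  846,-128, - 44,  -  37, 999 ]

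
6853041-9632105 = -2779064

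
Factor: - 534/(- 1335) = 2^1*5^( - 1) = 2/5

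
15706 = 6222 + 9484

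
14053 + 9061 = 23114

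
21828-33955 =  - 12127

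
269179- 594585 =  - 325406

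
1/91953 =1/91953=0.00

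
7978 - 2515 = 5463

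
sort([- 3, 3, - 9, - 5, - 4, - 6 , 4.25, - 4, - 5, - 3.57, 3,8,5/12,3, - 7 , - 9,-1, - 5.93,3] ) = [-9, - 9, - 7 , - 6, - 5.93, - 5, - 5, - 4, - 4, - 3.57, - 3, - 1 , 5/12,  3,3, 3,3,4.25,8]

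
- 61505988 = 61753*(  -  996 ) 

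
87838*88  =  7729744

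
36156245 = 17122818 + 19033427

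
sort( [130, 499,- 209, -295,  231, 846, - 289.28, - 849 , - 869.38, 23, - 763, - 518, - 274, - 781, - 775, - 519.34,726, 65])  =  [ - 869.38, - 849, - 781 , - 775  , - 763, - 519.34, - 518,  -  295,  -  289.28, - 274, - 209,23,  65, 130,231, 499, 726,846 ] 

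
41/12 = 3 +5/12 = 3.42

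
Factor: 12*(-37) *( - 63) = 2^2*3^3*7^1*37^1 = 27972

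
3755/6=625+5/6 = 625.83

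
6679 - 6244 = 435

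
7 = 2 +5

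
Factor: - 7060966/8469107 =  - 2^1*11^1*31^( - 1)*229^( - 1 )*1193^(  -  1 )*320953^1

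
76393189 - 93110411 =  - 16717222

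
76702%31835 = 13032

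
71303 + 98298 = 169601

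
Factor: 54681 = 3^1*11^1*1657^1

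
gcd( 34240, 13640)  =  40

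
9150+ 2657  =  11807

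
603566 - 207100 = 396466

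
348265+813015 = 1161280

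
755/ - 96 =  - 755/96 = - 7.86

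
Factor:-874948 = -2^2*218737^1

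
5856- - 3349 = 9205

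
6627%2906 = 815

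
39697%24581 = 15116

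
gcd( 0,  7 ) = 7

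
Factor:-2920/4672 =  - 5/8 = - 2^( - 3 )*5^1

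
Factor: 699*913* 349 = 222727263 = 3^1*  11^1*83^1*233^1*349^1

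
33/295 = 33/295=0.11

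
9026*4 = 36104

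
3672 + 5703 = 9375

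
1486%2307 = 1486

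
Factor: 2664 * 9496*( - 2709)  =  - 68530504896 = - 2^6*3^4*7^1*37^1*43^1*1187^1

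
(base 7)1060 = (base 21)i7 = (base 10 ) 385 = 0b110000001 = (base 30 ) cp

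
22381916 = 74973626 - 52591710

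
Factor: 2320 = 2^4 * 5^1*  29^1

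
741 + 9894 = 10635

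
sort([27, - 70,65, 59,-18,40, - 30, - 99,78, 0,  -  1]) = [ - 99, - 70, - 30, - 18, - 1,0,27, 40,59,65 , 78]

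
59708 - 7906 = 51802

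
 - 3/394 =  - 1+391/394=   - 0.01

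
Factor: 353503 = 43^1 * 8221^1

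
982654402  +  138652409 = 1121306811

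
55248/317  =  55248/317= 174.28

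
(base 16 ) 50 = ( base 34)2C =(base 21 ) 3H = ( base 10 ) 80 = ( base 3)2222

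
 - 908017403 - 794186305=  - 1702203708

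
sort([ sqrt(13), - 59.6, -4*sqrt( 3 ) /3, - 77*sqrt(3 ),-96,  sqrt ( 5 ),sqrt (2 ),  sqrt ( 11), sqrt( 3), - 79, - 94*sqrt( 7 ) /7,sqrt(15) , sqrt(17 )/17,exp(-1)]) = [ - 77 * sqrt(3 ), - 96, - 79,-59.6,-94*sqrt( 7)/7,  -  4*sqrt( 3)/3,sqrt( 17 ) /17,exp ( - 1) , sqrt ( 2 ),sqrt( 3),sqrt( 5 ), sqrt( 11 ),  sqrt (13 ), sqrt(15 )]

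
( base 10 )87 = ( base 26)39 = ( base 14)63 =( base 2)1010111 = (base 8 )127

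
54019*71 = 3835349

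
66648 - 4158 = 62490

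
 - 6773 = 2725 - 9498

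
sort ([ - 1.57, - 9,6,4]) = [ - 9,- 1.57  ,  4,6 ]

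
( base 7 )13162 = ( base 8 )6703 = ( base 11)2713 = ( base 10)3523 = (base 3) 11211111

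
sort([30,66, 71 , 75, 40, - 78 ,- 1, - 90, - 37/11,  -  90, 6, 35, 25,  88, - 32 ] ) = [ - 90, - 90, - 78,- 32, - 37/11, - 1, 6, 25, 30,35, 40, 66, 71, 75,88 ] 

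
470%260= 210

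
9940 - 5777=4163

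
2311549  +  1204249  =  3515798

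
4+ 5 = 9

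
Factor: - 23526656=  - 2^8*29^1*3169^1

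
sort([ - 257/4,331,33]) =[ - 257/4,33, 331 ] 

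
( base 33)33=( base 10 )102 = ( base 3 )10210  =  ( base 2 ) 1100110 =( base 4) 1212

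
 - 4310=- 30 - 4280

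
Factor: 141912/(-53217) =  - 8/3  =  -2^3*3^( - 1 ) 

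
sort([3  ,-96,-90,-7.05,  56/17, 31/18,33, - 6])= [ - 96, - 90, - 7.05, - 6,31/18, 3, 56/17,33] 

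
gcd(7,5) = 1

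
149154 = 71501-- 77653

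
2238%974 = 290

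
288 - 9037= - 8749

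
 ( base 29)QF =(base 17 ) 2b4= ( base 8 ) 1401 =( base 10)769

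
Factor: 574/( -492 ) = - 7/6 = -2^( - 1)*3^ (  -  1)*7^1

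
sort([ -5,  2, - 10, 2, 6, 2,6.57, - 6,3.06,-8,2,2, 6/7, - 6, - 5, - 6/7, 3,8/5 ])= [ - 10, - 8, - 6, - 6,- 5, - 5, - 6/7, 6/7, 8/5, 2, 2, 2  ,  2,2,3,3.06,6,  6.57]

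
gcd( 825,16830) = 165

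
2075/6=2075/6 = 345.83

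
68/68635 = 68/68635=0.00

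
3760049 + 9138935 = 12898984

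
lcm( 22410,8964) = 44820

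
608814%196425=19539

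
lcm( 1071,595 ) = 5355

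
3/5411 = 3/5411 = 0.00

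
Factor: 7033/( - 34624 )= - 2^ ( - 6)*13^1=- 13/64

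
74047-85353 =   -  11306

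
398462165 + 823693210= 1222155375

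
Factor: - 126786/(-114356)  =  2^( - 1 )*3^1*17^1*23^( - 1 ) = 51/46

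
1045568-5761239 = - 4715671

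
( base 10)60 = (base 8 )74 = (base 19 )33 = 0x3C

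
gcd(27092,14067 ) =521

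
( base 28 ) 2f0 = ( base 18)628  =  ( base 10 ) 1988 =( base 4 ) 133010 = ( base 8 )3704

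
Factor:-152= - 2^3*19^1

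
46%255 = 46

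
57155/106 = 539 + 21/106 = 539.20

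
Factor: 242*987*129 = 30812166 = 2^1*3^2 * 7^1*11^2 * 43^1*47^1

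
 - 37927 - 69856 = -107783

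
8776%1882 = 1248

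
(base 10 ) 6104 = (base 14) 2320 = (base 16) 17d8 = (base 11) 464A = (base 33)5JW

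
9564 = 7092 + 2472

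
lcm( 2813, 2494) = 241918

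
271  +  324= 595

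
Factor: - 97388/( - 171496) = 251/442 = 2^( - 1)*13^( - 1) * 17^ ( - 1)  *251^1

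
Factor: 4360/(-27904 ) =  -5/32 = - 2^( - 5 )*5^1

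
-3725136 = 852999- 4578135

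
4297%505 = 257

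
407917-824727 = - 416810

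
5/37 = 5/37=0.14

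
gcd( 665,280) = 35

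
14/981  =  14/981 = 0.01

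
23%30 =23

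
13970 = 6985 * 2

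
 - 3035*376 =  - 1141160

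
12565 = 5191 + 7374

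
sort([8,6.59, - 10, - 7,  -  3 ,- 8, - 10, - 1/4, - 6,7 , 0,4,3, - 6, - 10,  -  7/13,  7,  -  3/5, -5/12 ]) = [ - 10, - 10, - 10, - 8, - 7 , - 6, - 6, - 3,-3/5, - 7/13, - 5/12 , - 1/4, 0,3, 4 , 6.59,7, 7 , 8]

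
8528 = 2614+5914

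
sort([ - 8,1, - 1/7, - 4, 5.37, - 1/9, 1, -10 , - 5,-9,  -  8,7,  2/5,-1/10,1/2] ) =[ - 10,-9,  -  8, - 8, - 5, -4, - 1/7, - 1/9,-1/10 , 2/5,1/2,1 , 1,5.37, 7]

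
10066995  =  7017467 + 3049528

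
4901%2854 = 2047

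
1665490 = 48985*34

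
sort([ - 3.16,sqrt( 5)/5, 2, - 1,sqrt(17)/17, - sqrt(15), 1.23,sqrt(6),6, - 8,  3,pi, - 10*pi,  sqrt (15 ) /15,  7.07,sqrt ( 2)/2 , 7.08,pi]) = [ -10*pi, - 8,-sqrt( 15), - 3.16, - 1 , sqrt( 17)/17,sqrt( 15) /15, sqrt (5 )/5,  sqrt( 2)/2,  1.23, 2,sqrt( 6) , 3, pi, pi, 6,7.07,7.08]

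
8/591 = 8/591 = 0.01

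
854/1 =854 = 854.00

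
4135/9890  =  827/1978 = 0.42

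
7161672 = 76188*94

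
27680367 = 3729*7423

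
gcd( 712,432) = 8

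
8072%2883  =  2306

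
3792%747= 57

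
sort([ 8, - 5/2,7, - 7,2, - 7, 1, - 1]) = [ - 7, - 7, - 5/2, - 1, 1, 2,7,8] 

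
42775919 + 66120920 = 108896839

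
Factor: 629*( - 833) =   -  7^2*17^2*37^1 = -523957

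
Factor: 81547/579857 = 71^(  -  1) * 8167^(-1 )*81547^1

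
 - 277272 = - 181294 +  - 95978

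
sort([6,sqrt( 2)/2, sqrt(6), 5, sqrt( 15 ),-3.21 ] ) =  [ - 3.21, sqrt( 2) /2, sqrt( 6), sqrt( 15 )  ,  5, 6] 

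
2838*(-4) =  - 11352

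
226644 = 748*303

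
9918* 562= 5573916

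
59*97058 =5726422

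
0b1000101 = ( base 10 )69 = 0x45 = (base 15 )49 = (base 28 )2d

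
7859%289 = 56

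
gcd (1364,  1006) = 2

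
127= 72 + 55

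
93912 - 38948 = 54964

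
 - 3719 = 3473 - 7192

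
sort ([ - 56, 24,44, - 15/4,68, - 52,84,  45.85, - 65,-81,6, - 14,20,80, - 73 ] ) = [ - 81, - 73, - 65, - 56,-52, - 14, -15/4,6,  20 , 24,44,  45.85,68, 80,84] 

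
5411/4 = 1352 + 3/4 = 1352.75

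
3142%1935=1207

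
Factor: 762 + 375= 1137= 3^1*379^1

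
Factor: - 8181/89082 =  - 2^ (  -  1)*3^2 * 7^( - 2)  =  - 9/98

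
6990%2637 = 1716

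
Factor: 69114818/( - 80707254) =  - 34557409/40353627 = -3^(-1)*19^1*521^1*3491^1*13451209^(- 1)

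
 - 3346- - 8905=5559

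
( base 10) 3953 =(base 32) 3RH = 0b111101110001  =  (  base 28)515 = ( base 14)1625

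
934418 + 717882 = 1652300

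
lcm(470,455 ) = 42770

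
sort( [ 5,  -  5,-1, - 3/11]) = [ - 5, - 1,  -  3/11,5 ]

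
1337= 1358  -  21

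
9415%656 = 231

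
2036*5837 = 11884132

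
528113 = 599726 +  - 71613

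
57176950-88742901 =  - 31565951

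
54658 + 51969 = 106627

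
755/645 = 151/129=1.17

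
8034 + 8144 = 16178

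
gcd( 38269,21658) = 49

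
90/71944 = 45/35972 = 0.00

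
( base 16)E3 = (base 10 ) 227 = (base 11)197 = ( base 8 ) 343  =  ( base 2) 11100011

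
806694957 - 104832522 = 701862435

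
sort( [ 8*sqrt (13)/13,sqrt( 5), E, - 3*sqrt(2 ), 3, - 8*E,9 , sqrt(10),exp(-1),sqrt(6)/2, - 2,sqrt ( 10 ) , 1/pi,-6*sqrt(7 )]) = [ - 8*E,-6*sqrt(7), - 3*sqrt ( 2 ),  -  2,1/pi,exp( - 1),sqrt(6)/2, 8 * sqrt(13 )/13,sqrt(5), E,3,sqrt( 10 ),sqrt(10), 9 ]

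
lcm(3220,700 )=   16100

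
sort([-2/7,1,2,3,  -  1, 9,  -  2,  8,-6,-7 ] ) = [-7, - 6,-2, - 1 ,-2/7,1 , 2,3,8, 9] 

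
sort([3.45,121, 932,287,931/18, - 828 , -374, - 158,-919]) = [ - 919 , - 828,-374  , - 158,3.45,931/18,121,287,932] 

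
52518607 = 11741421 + 40777186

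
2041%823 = 395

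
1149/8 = 1149/8 = 143.62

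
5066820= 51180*99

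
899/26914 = 899/26914 = 0.03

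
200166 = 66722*3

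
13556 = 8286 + 5270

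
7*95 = 665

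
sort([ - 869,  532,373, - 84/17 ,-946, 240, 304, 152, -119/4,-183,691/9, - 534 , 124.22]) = [ - 946,-869, - 534, - 183, - 119/4, - 84/17,691/9,124.22, 152,240,  304,  373,  532]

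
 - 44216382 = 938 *(-47139)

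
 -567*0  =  0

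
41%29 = 12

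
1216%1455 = 1216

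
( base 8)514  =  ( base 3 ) 110022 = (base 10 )332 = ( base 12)238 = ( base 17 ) 129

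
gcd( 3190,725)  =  145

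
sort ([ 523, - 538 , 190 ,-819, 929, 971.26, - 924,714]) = [ - 924,-819,  -  538, 190, 523, 714,929, 971.26]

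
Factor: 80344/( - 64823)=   -  88/71= - 2^3*11^1 *71^( - 1) 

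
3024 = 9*336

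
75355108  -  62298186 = 13056922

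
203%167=36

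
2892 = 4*723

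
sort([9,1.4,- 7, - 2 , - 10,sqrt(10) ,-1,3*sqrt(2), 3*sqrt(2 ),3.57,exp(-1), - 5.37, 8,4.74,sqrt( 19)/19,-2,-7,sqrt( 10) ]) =[ - 10 , - 7,-7, - 5.37, - 2 ,  -  2, - 1,sqrt(19)/19,exp ( - 1 ),  1.4,sqrt( 10 ),sqrt( 10),3.57,3*sqrt( 2 ) , 3*sqrt( 2), 4.74, 8,9 ] 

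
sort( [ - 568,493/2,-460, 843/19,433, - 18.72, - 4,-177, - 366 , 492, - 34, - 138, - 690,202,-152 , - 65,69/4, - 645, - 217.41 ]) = [ - 690 , - 645, - 568, - 460,  -  366 , - 217.41, - 177 , - 152,- 138, - 65, - 34, - 18.72, - 4, 69/4,843/19 , 202,493/2,  433,  492]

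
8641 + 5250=13891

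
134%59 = 16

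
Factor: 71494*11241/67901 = 2^1*3^2*1249^1* 35747^1*67901^( - 1) = 803664054/67901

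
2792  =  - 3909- - 6701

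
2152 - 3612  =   - 1460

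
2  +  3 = 5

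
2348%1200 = 1148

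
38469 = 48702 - 10233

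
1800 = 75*24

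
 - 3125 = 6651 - 9776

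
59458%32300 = 27158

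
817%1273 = 817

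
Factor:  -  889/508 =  - 7/4 = - 2^ (-2)*7^1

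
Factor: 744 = 2^3*3^1*31^1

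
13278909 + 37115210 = 50394119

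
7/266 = 1/38 = 0.03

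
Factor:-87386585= - 5^1* 11^1*13^1*122219^1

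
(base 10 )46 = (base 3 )1201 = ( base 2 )101110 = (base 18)2a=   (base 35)1B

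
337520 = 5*67504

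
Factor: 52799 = 37^1*1427^1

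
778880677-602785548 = 176095129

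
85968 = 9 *9552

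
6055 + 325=6380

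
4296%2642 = 1654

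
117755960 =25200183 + 92555777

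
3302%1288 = 726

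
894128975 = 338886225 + 555242750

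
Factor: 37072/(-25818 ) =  - 56/39 =- 2^3 * 3^ ( - 1)*7^1*13^( - 1 ) 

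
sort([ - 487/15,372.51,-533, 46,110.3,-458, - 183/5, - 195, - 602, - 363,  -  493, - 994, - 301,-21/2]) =[- 994, - 602,  -  533, - 493, -458, - 363 , -301, - 195, - 183/5, - 487/15, - 21/2, 46,110.3, 372.51]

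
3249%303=219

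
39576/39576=1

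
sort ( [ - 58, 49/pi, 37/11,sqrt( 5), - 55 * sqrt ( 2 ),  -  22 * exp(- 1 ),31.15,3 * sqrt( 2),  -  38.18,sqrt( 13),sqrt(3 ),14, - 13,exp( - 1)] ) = [ - 55* sqrt(2 ), -58, - 38.18, - 13, - 22 * exp( - 1), exp( - 1 ),sqrt( 3),sqrt( 5 ), 37/11 , sqrt(13 ), 3 * sqrt(2), 14,49/pi,31.15]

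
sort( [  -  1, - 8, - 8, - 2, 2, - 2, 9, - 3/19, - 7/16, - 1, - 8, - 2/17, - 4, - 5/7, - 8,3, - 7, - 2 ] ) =[ - 8, - 8, - 8, - 8  , - 7, - 4, - 2,- 2, - 2 , - 1, - 1, - 5/7, - 7/16, - 3/19, - 2/17, 2, 3, 9 ] 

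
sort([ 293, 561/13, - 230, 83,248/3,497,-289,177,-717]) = [ - 717 , - 289, - 230 , 561/13, 248/3,83, 177, 293, 497 ]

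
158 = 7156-6998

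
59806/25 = 59806/25=2392.24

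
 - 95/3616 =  - 95/3616=- 0.03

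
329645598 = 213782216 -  - 115863382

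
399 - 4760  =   - 4361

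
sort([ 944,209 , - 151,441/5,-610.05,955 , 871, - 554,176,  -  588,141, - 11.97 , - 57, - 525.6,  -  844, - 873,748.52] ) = [ - 873, - 844, - 610.05, - 588,- 554, - 525.6, - 151, -57, - 11.97, 441/5 , 141 , 176,209, 748.52, 871 , 944, 955] 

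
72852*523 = 38101596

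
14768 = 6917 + 7851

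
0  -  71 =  - 71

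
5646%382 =298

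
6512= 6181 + 331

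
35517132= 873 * 40684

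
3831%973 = 912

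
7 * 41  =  287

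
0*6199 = 0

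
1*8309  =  8309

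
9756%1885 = 331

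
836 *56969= 47626084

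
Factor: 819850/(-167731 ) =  - 2^1*  5^2*19^1*41^( - 1)*863^1*4091^( - 1)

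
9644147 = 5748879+3895268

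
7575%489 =240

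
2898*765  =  2216970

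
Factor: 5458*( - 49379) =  - 2^1*11^1 * 67^2*2729^1 = -269510582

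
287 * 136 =39032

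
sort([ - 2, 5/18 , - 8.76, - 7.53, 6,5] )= [ - 8.76, - 7.53, - 2,5/18, 5, 6] 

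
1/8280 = 1/8280 =0.00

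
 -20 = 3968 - 3988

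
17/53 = 17/53 =0.32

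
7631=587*13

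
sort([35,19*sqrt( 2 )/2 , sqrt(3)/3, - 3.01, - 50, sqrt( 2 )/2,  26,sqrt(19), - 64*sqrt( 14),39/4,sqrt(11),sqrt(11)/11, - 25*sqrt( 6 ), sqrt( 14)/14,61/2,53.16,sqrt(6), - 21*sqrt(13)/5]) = [ - 64*sqrt( 14), - 25 *sqrt(6 ) , - 50, - 21*sqrt( 13)/5, - 3.01, sqrt ( 14) /14, sqrt ( 11)/11,sqrt (3)/3,sqrt( 2)/2,  sqrt(6),sqrt(11 ),sqrt(19), 39/4, 19 * sqrt( 2 )/2, 26,61/2  ,  35,53.16 ] 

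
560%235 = 90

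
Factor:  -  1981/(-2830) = 2^( - 1) * 5^(-1)*7^1 = 7/10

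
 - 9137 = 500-9637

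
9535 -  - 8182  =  17717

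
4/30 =2/15 =0.13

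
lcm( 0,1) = 0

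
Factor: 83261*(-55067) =-4584933487 = - 53^1*139^1 * 599^1*1039^1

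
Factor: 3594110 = 2^1 *5^1*13^1*27647^1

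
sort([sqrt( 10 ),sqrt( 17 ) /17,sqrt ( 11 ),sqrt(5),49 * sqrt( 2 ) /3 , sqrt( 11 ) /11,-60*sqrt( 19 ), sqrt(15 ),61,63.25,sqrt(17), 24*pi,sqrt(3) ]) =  [ - 60*sqrt( 19 ),sqrt (17) /17, sqrt( 11) /11,sqrt( 3),sqrt(5),  sqrt(10), sqrt(11), sqrt (15 ),sqrt( 17),49*sqrt ( 2) /3,61, 63.25,24* pi ]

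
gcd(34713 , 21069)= 9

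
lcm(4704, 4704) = 4704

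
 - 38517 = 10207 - 48724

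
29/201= 29/201  =  0.14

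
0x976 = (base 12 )149a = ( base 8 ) 4566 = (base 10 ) 2422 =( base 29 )2PF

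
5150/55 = 93 + 7/11 = 93.64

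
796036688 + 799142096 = 1595178784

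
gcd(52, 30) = 2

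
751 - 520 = 231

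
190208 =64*2972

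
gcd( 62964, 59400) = 1188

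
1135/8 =141+7/8 = 141.88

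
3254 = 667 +2587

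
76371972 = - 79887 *( - 956) 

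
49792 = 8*6224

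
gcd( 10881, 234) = 117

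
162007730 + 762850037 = 924857767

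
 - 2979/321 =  - 993/107 = -  9.28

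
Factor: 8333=13^1* 641^1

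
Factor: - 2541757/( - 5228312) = 2^( - 3)*653539^( - 1 )*2541757^1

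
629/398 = 629/398 = 1.58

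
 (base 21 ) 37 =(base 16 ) 46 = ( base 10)70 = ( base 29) 2C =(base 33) 24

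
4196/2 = 2098 =2098.00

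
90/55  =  18/11 =1.64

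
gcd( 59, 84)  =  1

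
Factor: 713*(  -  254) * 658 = - 119165116 = - 2^2*7^1*23^1 * 31^1*47^1*127^1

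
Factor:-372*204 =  - 2^4*3^2 * 17^1*31^1  =  - 75888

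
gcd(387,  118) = 1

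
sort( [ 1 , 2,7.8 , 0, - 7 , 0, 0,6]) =[  -  7, 0,0, 0 , 1,2,6,7.8] 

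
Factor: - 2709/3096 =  - 2^(-3)*7^1 = -7/8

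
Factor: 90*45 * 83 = 2^1 * 3^4*5^2 * 83^1= 336150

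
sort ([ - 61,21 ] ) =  [ - 61,21] 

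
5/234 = 5/234=0.02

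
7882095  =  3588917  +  4293178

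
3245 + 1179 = 4424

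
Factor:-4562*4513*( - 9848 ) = 202753637488 = 2^4*1231^1*2281^1*4513^1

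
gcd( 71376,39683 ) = 1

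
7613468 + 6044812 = 13658280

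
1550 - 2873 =-1323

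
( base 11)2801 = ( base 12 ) 2127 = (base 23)6JK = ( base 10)3631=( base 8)7057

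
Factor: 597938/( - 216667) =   -  2^1*19697^(-1 ) * 27179^1 = - 54358/19697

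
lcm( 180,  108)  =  540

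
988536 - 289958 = 698578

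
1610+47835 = 49445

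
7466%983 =585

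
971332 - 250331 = 721001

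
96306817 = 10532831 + 85773986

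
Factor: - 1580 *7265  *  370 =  - 2^3 * 5^3*37^1*79^1 * 1453^1 = -4247119000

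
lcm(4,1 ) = 4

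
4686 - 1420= 3266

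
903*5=4515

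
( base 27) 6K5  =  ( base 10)4919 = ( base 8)11467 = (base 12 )2A1B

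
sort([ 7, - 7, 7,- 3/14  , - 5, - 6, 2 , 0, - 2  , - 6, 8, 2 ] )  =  [ - 7 , - 6, - 6, - 5, - 2,- 3/14, 0,2, 2,7,7,8] 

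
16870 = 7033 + 9837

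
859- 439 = 420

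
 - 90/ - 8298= 5/461 = 0.01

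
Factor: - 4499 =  - 11^1*409^1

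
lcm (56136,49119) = 392952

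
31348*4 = 125392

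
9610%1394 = 1246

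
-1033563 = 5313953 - 6347516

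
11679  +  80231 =91910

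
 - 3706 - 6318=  - 10024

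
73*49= 3577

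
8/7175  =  8/7175 = 0.00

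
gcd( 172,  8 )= 4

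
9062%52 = 14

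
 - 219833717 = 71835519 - 291669236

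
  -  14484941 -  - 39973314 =25488373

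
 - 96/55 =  - 2+ 14/55= -  1.75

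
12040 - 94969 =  - 82929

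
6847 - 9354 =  - 2507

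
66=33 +33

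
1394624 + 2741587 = 4136211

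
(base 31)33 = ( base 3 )10120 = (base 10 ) 96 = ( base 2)1100000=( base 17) 5b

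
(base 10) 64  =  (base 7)121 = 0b1000000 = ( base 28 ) 28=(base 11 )59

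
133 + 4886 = 5019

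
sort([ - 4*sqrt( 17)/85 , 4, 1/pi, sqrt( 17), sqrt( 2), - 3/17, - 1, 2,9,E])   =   [ - 1, - 4* sqrt(17 )/85, - 3/17,1/pi,sqrt(2), 2 , E, 4 , sqrt(17), 9]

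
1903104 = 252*7552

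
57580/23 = 2503 + 11/23 = 2503.48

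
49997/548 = 49997/548 =91.24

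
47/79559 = 47/79559 =0.00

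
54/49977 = 2/1851=0.00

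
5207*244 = 1270508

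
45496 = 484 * 94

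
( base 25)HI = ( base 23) J6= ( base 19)146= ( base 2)110111011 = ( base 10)443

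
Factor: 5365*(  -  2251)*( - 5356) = 64682349940 = 2^2*5^1*13^1*29^1 * 37^1*103^1*2251^1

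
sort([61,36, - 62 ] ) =[ - 62,36,  61]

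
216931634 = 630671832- 413740198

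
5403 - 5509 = - 106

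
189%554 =189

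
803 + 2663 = 3466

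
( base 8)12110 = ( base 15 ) 1812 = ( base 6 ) 40012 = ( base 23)9IH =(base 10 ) 5192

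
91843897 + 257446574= 349290471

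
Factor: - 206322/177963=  - 502/433   =  -2^1 * 251^1 * 433^( - 1) 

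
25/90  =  5/18= 0.28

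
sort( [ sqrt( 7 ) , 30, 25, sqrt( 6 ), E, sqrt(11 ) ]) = [ sqrt(6),sqrt(7),E, sqrt ( 11),  25, 30]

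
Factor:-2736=- 2^4*3^2*19^1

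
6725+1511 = 8236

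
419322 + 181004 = 600326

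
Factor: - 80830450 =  - 2^1 * 5^2*1616609^1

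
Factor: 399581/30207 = 3^( -1 )*7^1*13^1*4391^1*10069^ ( - 1 )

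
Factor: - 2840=-2^3*5^1*71^1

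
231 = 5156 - 4925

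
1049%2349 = 1049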